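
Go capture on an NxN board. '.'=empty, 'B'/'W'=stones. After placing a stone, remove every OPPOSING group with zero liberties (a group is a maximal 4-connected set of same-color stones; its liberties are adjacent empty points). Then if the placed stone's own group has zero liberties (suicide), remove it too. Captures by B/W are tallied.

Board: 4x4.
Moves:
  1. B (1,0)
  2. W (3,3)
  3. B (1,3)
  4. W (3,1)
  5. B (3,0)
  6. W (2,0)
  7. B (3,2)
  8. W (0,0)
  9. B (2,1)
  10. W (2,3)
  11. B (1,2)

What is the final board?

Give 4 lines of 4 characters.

Move 1: B@(1,0) -> caps B=0 W=0
Move 2: W@(3,3) -> caps B=0 W=0
Move 3: B@(1,3) -> caps B=0 W=0
Move 4: W@(3,1) -> caps B=0 W=0
Move 5: B@(3,0) -> caps B=0 W=0
Move 6: W@(2,0) -> caps B=0 W=1
Move 7: B@(3,2) -> caps B=0 W=1
Move 8: W@(0,0) -> caps B=0 W=1
Move 9: B@(2,1) -> caps B=0 W=1
Move 10: W@(2,3) -> caps B=0 W=1
Move 11: B@(1,2) -> caps B=0 W=1

Answer: W...
B.BB
WB.W
.WBW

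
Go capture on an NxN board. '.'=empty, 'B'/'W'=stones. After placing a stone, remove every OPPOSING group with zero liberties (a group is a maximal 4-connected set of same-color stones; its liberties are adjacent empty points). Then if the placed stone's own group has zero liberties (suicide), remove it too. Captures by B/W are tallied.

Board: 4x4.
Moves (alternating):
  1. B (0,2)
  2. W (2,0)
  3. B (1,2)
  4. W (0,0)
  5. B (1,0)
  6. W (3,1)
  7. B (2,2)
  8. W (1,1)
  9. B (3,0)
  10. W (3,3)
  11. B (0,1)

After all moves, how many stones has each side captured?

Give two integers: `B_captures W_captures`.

Move 1: B@(0,2) -> caps B=0 W=0
Move 2: W@(2,0) -> caps B=0 W=0
Move 3: B@(1,2) -> caps B=0 W=0
Move 4: W@(0,0) -> caps B=0 W=0
Move 5: B@(1,0) -> caps B=0 W=0
Move 6: W@(3,1) -> caps B=0 W=0
Move 7: B@(2,2) -> caps B=0 W=0
Move 8: W@(1,1) -> caps B=0 W=1
Move 9: B@(3,0) -> caps B=0 W=1
Move 10: W@(3,3) -> caps B=0 W=1
Move 11: B@(0,1) -> caps B=0 W=1

Answer: 0 1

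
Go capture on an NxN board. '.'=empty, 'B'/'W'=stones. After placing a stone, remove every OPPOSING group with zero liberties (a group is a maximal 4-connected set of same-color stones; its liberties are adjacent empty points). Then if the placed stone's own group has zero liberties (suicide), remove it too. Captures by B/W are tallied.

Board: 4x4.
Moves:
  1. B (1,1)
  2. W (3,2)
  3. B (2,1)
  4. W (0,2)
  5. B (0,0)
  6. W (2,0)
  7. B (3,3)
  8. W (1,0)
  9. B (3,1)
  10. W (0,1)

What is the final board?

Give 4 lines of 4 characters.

Move 1: B@(1,1) -> caps B=0 W=0
Move 2: W@(3,2) -> caps B=0 W=0
Move 3: B@(2,1) -> caps B=0 W=0
Move 4: W@(0,2) -> caps B=0 W=0
Move 5: B@(0,0) -> caps B=0 W=0
Move 6: W@(2,0) -> caps B=0 W=0
Move 7: B@(3,3) -> caps B=0 W=0
Move 8: W@(1,0) -> caps B=0 W=0
Move 9: B@(3,1) -> caps B=0 W=0
Move 10: W@(0,1) -> caps B=0 W=1

Answer: .WW.
WB..
WB..
.BWB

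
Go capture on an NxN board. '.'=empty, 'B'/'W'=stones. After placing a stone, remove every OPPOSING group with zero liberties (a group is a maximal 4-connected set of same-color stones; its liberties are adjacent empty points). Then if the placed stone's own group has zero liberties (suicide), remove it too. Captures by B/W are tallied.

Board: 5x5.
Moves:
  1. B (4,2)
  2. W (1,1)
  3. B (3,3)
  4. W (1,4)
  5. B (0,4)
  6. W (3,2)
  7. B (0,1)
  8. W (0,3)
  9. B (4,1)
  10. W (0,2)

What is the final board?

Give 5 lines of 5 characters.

Move 1: B@(4,2) -> caps B=0 W=0
Move 2: W@(1,1) -> caps B=0 W=0
Move 3: B@(3,3) -> caps B=0 W=0
Move 4: W@(1,4) -> caps B=0 W=0
Move 5: B@(0,4) -> caps B=0 W=0
Move 6: W@(3,2) -> caps B=0 W=0
Move 7: B@(0,1) -> caps B=0 W=0
Move 8: W@(0,3) -> caps B=0 W=1
Move 9: B@(4,1) -> caps B=0 W=1
Move 10: W@(0,2) -> caps B=0 W=1

Answer: .BWW.
.W..W
.....
..WB.
.BB..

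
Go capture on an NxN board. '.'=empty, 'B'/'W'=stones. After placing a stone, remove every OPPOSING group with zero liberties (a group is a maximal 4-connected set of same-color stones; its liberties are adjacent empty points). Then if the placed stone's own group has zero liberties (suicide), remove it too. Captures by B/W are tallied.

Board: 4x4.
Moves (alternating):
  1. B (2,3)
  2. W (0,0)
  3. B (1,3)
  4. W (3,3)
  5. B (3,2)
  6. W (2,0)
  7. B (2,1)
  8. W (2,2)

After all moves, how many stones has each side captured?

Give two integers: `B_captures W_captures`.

Move 1: B@(2,3) -> caps B=0 W=0
Move 2: W@(0,0) -> caps B=0 W=0
Move 3: B@(1,3) -> caps B=0 W=0
Move 4: W@(3,3) -> caps B=0 W=0
Move 5: B@(3,2) -> caps B=1 W=0
Move 6: W@(2,0) -> caps B=1 W=0
Move 7: B@(2,1) -> caps B=1 W=0
Move 8: W@(2,2) -> caps B=1 W=0

Answer: 1 0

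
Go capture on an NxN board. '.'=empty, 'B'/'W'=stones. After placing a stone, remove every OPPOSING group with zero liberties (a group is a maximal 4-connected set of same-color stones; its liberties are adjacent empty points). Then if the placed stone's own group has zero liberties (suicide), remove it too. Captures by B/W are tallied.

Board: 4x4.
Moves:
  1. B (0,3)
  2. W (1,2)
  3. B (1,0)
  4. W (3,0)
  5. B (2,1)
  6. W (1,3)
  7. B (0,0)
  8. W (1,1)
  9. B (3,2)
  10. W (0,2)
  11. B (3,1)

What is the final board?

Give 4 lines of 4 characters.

Move 1: B@(0,3) -> caps B=0 W=0
Move 2: W@(1,2) -> caps B=0 W=0
Move 3: B@(1,0) -> caps B=0 W=0
Move 4: W@(3,0) -> caps B=0 W=0
Move 5: B@(2,1) -> caps B=0 W=0
Move 6: W@(1,3) -> caps B=0 W=0
Move 7: B@(0,0) -> caps B=0 W=0
Move 8: W@(1,1) -> caps B=0 W=0
Move 9: B@(3,2) -> caps B=0 W=0
Move 10: W@(0,2) -> caps B=0 W=1
Move 11: B@(3,1) -> caps B=0 W=1

Answer: B.W.
BWWW
.B..
WBB.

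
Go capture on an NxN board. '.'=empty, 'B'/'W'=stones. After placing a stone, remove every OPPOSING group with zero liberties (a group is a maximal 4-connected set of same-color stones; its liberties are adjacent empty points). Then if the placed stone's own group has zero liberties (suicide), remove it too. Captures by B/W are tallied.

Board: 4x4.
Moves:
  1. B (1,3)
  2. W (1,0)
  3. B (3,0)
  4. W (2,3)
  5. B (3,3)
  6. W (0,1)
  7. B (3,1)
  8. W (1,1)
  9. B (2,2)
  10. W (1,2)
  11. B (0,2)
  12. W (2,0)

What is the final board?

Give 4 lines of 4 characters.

Move 1: B@(1,3) -> caps B=0 W=0
Move 2: W@(1,0) -> caps B=0 W=0
Move 3: B@(3,0) -> caps B=0 W=0
Move 4: W@(2,3) -> caps B=0 W=0
Move 5: B@(3,3) -> caps B=0 W=0
Move 6: W@(0,1) -> caps B=0 W=0
Move 7: B@(3,1) -> caps B=0 W=0
Move 8: W@(1,1) -> caps B=0 W=0
Move 9: B@(2,2) -> caps B=1 W=0
Move 10: W@(1,2) -> caps B=1 W=0
Move 11: B@(0,2) -> caps B=1 W=0
Move 12: W@(2,0) -> caps B=1 W=0

Answer: .WB.
WWWB
W.B.
BB.B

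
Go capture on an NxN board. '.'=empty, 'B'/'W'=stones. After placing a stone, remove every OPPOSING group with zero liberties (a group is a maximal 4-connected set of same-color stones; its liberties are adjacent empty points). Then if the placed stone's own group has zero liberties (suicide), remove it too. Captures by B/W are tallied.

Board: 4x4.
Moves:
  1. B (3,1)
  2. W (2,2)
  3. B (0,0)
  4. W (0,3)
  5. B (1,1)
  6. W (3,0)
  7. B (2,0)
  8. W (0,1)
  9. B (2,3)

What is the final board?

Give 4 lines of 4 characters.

Answer: BW.W
.B..
B.WB
.B..

Derivation:
Move 1: B@(3,1) -> caps B=0 W=0
Move 2: W@(2,2) -> caps B=0 W=0
Move 3: B@(0,0) -> caps B=0 W=0
Move 4: W@(0,3) -> caps B=0 W=0
Move 5: B@(1,1) -> caps B=0 W=0
Move 6: W@(3,0) -> caps B=0 W=0
Move 7: B@(2,0) -> caps B=1 W=0
Move 8: W@(0,1) -> caps B=1 W=0
Move 9: B@(2,3) -> caps B=1 W=0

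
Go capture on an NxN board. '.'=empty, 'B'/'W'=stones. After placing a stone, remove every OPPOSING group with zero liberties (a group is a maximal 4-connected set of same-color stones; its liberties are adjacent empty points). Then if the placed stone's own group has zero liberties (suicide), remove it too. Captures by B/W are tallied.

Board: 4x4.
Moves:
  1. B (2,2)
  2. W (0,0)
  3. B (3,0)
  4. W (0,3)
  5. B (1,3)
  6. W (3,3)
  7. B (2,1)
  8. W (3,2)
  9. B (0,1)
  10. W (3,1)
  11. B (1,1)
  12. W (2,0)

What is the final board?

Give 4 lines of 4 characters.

Answer: WB.W
.B.B
WBB.
.WWW

Derivation:
Move 1: B@(2,2) -> caps B=0 W=0
Move 2: W@(0,0) -> caps B=0 W=0
Move 3: B@(3,0) -> caps B=0 W=0
Move 4: W@(0,3) -> caps B=0 W=0
Move 5: B@(1,3) -> caps B=0 W=0
Move 6: W@(3,3) -> caps B=0 W=0
Move 7: B@(2,1) -> caps B=0 W=0
Move 8: W@(3,2) -> caps B=0 W=0
Move 9: B@(0,1) -> caps B=0 W=0
Move 10: W@(3,1) -> caps B=0 W=0
Move 11: B@(1,1) -> caps B=0 W=0
Move 12: W@(2,0) -> caps B=0 W=1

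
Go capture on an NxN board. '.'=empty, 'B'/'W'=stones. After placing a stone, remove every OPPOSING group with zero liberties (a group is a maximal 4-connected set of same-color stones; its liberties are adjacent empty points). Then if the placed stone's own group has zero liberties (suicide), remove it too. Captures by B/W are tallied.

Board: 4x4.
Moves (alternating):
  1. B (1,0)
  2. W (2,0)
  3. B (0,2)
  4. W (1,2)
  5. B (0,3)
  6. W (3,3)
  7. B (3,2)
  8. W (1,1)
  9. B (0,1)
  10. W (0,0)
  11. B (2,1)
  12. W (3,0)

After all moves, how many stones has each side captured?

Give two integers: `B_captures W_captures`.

Answer: 0 1

Derivation:
Move 1: B@(1,0) -> caps B=0 W=0
Move 2: W@(2,0) -> caps B=0 W=0
Move 3: B@(0,2) -> caps B=0 W=0
Move 4: W@(1,2) -> caps B=0 W=0
Move 5: B@(0,3) -> caps B=0 W=0
Move 6: W@(3,3) -> caps B=0 W=0
Move 7: B@(3,2) -> caps B=0 W=0
Move 8: W@(1,1) -> caps B=0 W=0
Move 9: B@(0,1) -> caps B=0 W=0
Move 10: W@(0,0) -> caps B=0 W=1
Move 11: B@(2,1) -> caps B=0 W=1
Move 12: W@(3,0) -> caps B=0 W=1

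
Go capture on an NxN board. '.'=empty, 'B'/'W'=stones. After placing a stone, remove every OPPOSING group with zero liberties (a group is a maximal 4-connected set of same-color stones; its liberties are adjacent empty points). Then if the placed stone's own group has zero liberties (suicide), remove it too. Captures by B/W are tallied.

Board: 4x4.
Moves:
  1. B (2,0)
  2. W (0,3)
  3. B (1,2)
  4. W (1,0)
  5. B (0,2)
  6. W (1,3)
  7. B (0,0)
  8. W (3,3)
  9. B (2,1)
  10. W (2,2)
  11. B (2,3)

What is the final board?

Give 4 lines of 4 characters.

Answer: B.B.
W.B.
BBWB
...W

Derivation:
Move 1: B@(2,0) -> caps B=0 W=0
Move 2: W@(0,3) -> caps B=0 W=0
Move 3: B@(1,2) -> caps B=0 W=0
Move 4: W@(1,0) -> caps B=0 W=0
Move 5: B@(0,2) -> caps B=0 W=0
Move 6: W@(1,3) -> caps B=0 W=0
Move 7: B@(0,0) -> caps B=0 W=0
Move 8: W@(3,3) -> caps B=0 W=0
Move 9: B@(2,1) -> caps B=0 W=0
Move 10: W@(2,2) -> caps B=0 W=0
Move 11: B@(2,3) -> caps B=2 W=0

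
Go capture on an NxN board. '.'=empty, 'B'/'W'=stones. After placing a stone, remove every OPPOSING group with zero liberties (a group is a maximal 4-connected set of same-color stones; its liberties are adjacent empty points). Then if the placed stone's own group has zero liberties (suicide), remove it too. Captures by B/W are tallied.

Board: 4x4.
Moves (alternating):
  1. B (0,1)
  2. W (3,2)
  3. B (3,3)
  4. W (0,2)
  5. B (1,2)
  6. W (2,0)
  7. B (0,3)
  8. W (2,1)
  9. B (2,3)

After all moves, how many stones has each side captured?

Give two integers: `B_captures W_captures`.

Answer: 1 0

Derivation:
Move 1: B@(0,1) -> caps B=0 W=0
Move 2: W@(3,2) -> caps B=0 W=0
Move 3: B@(3,3) -> caps B=0 W=0
Move 4: W@(0,2) -> caps B=0 W=0
Move 5: B@(1,2) -> caps B=0 W=0
Move 6: W@(2,0) -> caps B=0 W=0
Move 7: B@(0,3) -> caps B=1 W=0
Move 8: W@(2,1) -> caps B=1 W=0
Move 9: B@(2,3) -> caps B=1 W=0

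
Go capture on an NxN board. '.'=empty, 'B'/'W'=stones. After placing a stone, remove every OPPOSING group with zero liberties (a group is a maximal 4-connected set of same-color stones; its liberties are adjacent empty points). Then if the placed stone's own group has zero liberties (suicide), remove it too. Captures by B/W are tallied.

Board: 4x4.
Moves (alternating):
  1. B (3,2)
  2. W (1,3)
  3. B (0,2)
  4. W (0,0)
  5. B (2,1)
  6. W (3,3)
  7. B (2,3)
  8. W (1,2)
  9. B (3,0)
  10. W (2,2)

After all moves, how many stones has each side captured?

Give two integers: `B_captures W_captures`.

Move 1: B@(3,2) -> caps B=0 W=0
Move 2: W@(1,3) -> caps B=0 W=0
Move 3: B@(0,2) -> caps B=0 W=0
Move 4: W@(0,0) -> caps B=0 W=0
Move 5: B@(2,1) -> caps B=0 W=0
Move 6: W@(3,3) -> caps B=0 W=0
Move 7: B@(2,3) -> caps B=1 W=0
Move 8: W@(1,2) -> caps B=1 W=0
Move 9: B@(3,0) -> caps B=1 W=0
Move 10: W@(2,2) -> caps B=1 W=0

Answer: 1 0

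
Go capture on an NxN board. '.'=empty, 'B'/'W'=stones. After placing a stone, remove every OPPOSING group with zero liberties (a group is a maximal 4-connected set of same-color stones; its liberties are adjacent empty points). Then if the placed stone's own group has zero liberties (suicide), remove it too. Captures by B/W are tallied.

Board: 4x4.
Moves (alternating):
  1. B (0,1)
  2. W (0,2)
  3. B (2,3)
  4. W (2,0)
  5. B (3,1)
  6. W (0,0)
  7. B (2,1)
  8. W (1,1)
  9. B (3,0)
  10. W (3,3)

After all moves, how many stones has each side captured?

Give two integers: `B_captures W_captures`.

Answer: 0 1

Derivation:
Move 1: B@(0,1) -> caps B=0 W=0
Move 2: W@(0,2) -> caps B=0 W=0
Move 3: B@(2,3) -> caps B=0 W=0
Move 4: W@(2,0) -> caps B=0 W=0
Move 5: B@(3,1) -> caps B=0 W=0
Move 6: W@(0,0) -> caps B=0 W=0
Move 7: B@(2,1) -> caps B=0 W=0
Move 8: W@(1,1) -> caps B=0 W=1
Move 9: B@(3,0) -> caps B=0 W=1
Move 10: W@(3,3) -> caps B=0 W=1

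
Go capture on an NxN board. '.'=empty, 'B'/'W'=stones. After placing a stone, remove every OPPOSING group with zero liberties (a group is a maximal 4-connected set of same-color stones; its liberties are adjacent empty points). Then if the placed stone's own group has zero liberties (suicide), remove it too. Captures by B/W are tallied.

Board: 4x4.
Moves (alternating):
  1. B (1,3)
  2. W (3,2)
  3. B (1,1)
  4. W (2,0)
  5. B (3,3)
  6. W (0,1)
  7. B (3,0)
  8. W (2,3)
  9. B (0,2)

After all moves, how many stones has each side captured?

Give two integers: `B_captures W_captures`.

Answer: 0 1

Derivation:
Move 1: B@(1,3) -> caps B=0 W=0
Move 2: W@(3,2) -> caps B=0 W=0
Move 3: B@(1,1) -> caps B=0 W=0
Move 4: W@(2,0) -> caps B=0 W=0
Move 5: B@(3,3) -> caps B=0 W=0
Move 6: W@(0,1) -> caps B=0 W=0
Move 7: B@(3,0) -> caps B=0 W=0
Move 8: W@(2,3) -> caps B=0 W=1
Move 9: B@(0,2) -> caps B=0 W=1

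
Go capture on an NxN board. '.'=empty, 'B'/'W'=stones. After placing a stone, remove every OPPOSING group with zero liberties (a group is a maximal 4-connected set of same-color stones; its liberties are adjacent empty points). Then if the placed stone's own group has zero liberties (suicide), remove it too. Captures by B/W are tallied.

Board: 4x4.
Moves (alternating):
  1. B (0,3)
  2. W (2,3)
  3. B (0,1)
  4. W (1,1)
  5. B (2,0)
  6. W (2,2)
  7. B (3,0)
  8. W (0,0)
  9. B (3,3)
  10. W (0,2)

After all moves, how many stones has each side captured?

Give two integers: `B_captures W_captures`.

Move 1: B@(0,3) -> caps B=0 W=0
Move 2: W@(2,3) -> caps B=0 W=0
Move 3: B@(0,1) -> caps B=0 W=0
Move 4: W@(1,1) -> caps B=0 W=0
Move 5: B@(2,0) -> caps B=0 W=0
Move 6: W@(2,2) -> caps B=0 W=0
Move 7: B@(3,0) -> caps B=0 W=0
Move 8: W@(0,0) -> caps B=0 W=0
Move 9: B@(3,3) -> caps B=0 W=0
Move 10: W@(0,2) -> caps B=0 W=1

Answer: 0 1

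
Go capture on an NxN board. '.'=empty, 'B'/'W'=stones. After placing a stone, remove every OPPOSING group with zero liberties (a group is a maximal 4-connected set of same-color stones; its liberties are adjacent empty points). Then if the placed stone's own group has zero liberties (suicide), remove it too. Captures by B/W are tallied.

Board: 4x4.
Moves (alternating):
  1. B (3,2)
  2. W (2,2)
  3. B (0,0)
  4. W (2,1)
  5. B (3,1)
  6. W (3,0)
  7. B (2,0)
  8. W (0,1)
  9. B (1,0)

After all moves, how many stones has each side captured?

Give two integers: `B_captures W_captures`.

Move 1: B@(3,2) -> caps B=0 W=0
Move 2: W@(2,2) -> caps B=0 W=0
Move 3: B@(0,0) -> caps B=0 W=0
Move 4: W@(2,1) -> caps B=0 W=0
Move 5: B@(3,1) -> caps B=0 W=0
Move 6: W@(3,0) -> caps B=0 W=0
Move 7: B@(2,0) -> caps B=1 W=0
Move 8: W@(0,1) -> caps B=1 W=0
Move 9: B@(1,0) -> caps B=1 W=0

Answer: 1 0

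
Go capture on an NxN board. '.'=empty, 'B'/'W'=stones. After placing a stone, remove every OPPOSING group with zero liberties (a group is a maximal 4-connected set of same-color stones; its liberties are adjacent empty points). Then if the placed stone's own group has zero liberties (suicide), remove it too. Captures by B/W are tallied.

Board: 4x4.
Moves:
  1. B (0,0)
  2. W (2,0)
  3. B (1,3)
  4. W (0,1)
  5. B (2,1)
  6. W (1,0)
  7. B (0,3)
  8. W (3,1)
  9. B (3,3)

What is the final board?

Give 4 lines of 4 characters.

Answer: .W.B
W..B
WB..
.W.B

Derivation:
Move 1: B@(0,0) -> caps B=0 W=0
Move 2: W@(2,0) -> caps B=0 W=0
Move 3: B@(1,3) -> caps B=0 W=0
Move 4: W@(0,1) -> caps B=0 W=0
Move 5: B@(2,1) -> caps B=0 W=0
Move 6: W@(1,0) -> caps B=0 W=1
Move 7: B@(0,3) -> caps B=0 W=1
Move 8: W@(3,1) -> caps B=0 W=1
Move 9: B@(3,3) -> caps B=0 W=1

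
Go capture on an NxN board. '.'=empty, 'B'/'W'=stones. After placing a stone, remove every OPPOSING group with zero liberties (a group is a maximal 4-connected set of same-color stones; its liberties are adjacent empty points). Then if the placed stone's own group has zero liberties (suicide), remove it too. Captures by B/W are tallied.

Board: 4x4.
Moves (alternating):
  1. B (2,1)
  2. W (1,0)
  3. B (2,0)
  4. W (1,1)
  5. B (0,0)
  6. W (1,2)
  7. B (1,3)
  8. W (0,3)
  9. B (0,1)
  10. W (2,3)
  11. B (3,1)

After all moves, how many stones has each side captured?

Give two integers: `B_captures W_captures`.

Move 1: B@(2,1) -> caps B=0 W=0
Move 2: W@(1,0) -> caps B=0 W=0
Move 3: B@(2,0) -> caps B=0 W=0
Move 4: W@(1,1) -> caps B=0 W=0
Move 5: B@(0,0) -> caps B=0 W=0
Move 6: W@(1,2) -> caps B=0 W=0
Move 7: B@(1,3) -> caps B=0 W=0
Move 8: W@(0,3) -> caps B=0 W=0
Move 9: B@(0,1) -> caps B=0 W=0
Move 10: W@(2,3) -> caps B=0 W=1
Move 11: B@(3,1) -> caps B=0 W=1

Answer: 0 1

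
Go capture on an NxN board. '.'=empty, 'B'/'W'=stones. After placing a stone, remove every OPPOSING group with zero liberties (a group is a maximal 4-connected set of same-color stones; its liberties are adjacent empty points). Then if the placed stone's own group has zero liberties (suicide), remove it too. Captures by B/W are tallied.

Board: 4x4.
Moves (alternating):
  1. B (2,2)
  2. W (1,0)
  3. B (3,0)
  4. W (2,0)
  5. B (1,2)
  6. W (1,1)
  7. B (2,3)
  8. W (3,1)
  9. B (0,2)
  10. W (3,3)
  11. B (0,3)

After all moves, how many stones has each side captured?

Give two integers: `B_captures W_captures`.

Move 1: B@(2,2) -> caps B=0 W=0
Move 2: W@(1,0) -> caps B=0 W=0
Move 3: B@(3,0) -> caps B=0 W=0
Move 4: W@(2,0) -> caps B=0 W=0
Move 5: B@(1,2) -> caps B=0 W=0
Move 6: W@(1,1) -> caps B=0 W=0
Move 7: B@(2,3) -> caps B=0 W=0
Move 8: W@(3,1) -> caps B=0 W=1
Move 9: B@(0,2) -> caps B=0 W=1
Move 10: W@(3,3) -> caps B=0 W=1
Move 11: B@(0,3) -> caps B=0 W=1

Answer: 0 1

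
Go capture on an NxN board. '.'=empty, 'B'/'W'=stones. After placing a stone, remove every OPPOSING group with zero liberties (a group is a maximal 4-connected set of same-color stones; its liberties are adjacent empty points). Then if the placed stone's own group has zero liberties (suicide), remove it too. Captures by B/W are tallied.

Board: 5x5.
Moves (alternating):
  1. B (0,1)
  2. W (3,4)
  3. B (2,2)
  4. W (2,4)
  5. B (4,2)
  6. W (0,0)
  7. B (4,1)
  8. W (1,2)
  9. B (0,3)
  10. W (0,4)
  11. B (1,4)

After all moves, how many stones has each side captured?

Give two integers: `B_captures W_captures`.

Move 1: B@(0,1) -> caps B=0 W=0
Move 2: W@(3,4) -> caps B=0 W=0
Move 3: B@(2,2) -> caps B=0 W=0
Move 4: W@(2,4) -> caps B=0 W=0
Move 5: B@(4,2) -> caps B=0 W=0
Move 6: W@(0,0) -> caps B=0 W=0
Move 7: B@(4,1) -> caps B=0 W=0
Move 8: W@(1,2) -> caps B=0 W=0
Move 9: B@(0,3) -> caps B=0 W=0
Move 10: W@(0,4) -> caps B=0 W=0
Move 11: B@(1,4) -> caps B=1 W=0

Answer: 1 0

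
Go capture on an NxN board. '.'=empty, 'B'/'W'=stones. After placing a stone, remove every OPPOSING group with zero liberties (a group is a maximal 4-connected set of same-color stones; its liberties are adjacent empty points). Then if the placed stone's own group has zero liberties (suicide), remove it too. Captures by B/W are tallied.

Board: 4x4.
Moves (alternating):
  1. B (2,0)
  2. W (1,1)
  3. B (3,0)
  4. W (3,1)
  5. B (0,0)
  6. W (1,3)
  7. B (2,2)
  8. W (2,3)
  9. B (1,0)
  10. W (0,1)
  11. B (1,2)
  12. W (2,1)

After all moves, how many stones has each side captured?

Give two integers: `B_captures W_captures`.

Answer: 0 4

Derivation:
Move 1: B@(2,0) -> caps B=0 W=0
Move 2: W@(1,1) -> caps B=0 W=0
Move 3: B@(3,0) -> caps B=0 W=0
Move 4: W@(3,1) -> caps B=0 W=0
Move 5: B@(0,0) -> caps B=0 W=0
Move 6: W@(1,3) -> caps B=0 W=0
Move 7: B@(2,2) -> caps B=0 W=0
Move 8: W@(2,3) -> caps B=0 W=0
Move 9: B@(1,0) -> caps B=0 W=0
Move 10: W@(0,1) -> caps B=0 W=0
Move 11: B@(1,2) -> caps B=0 W=0
Move 12: W@(2,1) -> caps B=0 W=4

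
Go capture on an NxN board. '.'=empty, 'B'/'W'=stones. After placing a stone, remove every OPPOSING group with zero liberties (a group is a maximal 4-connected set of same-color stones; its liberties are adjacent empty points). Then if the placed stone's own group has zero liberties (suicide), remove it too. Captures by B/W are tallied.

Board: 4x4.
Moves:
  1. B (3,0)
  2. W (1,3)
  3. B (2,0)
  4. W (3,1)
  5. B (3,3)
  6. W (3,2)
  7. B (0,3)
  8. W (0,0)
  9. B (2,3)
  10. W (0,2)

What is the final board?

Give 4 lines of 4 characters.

Move 1: B@(3,0) -> caps B=0 W=0
Move 2: W@(1,3) -> caps B=0 W=0
Move 3: B@(2,0) -> caps B=0 W=0
Move 4: W@(3,1) -> caps B=0 W=0
Move 5: B@(3,3) -> caps B=0 W=0
Move 6: W@(3,2) -> caps B=0 W=0
Move 7: B@(0,3) -> caps B=0 W=0
Move 8: W@(0,0) -> caps B=0 W=0
Move 9: B@(2,3) -> caps B=0 W=0
Move 10: W@(0,2) -> caps B=0 W=1

Answer: W.W.
...W
B..B
BWWB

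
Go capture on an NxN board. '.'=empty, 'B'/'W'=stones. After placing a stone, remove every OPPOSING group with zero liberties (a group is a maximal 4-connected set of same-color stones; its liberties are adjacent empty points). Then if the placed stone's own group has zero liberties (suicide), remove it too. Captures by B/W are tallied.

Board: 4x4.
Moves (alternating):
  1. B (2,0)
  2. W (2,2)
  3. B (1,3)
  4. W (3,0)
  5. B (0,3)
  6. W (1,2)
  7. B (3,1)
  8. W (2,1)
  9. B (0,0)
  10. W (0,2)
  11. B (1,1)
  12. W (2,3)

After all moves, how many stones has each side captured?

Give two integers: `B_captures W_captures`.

Answer: 1 2

Derivation:
Move 1: B@(2,0) -> caps B=0 W=0
Move 2: W@(2,2) -> caps B=0 W=0
Move 3: B@(1,3) -> caps B=0 W=0
Move 4: W@(3,0) -> caps B=0 W=0
Move 5: B@(0,3) -> caps B=0 W=0
Move 6: W@(1,2) -> caps B=0 W=0
Move 7: B@(3,1) -> caps B=1 W=0
Move 8: W@(2,1) -> caps B=1 W=0
Move 9: B@(0,0) -> caps B=1 W=0
Move 10: W@(0,2) -> caps B=1 W=0
Move 11: B@(1,1) -> caps B=1 W=0
Move 12: W@(2,3) -> caps B=1 W=2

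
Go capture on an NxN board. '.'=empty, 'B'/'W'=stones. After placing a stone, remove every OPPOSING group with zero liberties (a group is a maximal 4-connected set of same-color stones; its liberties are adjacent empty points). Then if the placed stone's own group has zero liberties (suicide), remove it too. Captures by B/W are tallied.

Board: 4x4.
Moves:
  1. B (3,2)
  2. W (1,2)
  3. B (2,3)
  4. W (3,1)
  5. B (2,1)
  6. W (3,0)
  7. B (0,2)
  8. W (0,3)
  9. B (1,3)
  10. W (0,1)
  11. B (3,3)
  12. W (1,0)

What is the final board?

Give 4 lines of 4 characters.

Answer: .WB.
W.WB
.B.B
WWBB

Derivation:
Move 1: B@(3,2) -> caps B=0 W=0
Move 2: W@(1,2) -> caps B=0 W=0
Move 3: B@(2,3) -> caps B=0 W=0
Move 4: W@(3,1) -> caps B=0 W=0
Move 5: B@(2,1) -> caps B=0 W=0
Move 6: W@(3,0) -> caps B=0 W=0
Move 7: B@(0,2) -> caps B=0 W=0
Move 8: W@(0,3) -> caps B=0 W=0
Move 9: B@(1,3) -> caps B=1 W=0
Move 10: W@(0,1) -> caps B=1 W=0
Move 11: B@(3,3) -> caps B=1 W=0
Move 12: W@(1,0) -> caps B=1 W=0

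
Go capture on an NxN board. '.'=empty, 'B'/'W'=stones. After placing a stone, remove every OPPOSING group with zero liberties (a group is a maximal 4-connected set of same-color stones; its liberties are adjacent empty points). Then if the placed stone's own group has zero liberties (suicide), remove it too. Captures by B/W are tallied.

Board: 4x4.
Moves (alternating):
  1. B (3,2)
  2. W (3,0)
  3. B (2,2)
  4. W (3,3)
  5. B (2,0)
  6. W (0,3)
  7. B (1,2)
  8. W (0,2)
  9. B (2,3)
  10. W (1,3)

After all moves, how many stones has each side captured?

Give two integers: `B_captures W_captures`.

Answer: 1 0

Derivation:
Move 1: B@(3,2) -> caps B=0 W=0
Move 2: W@(3,0) -> caps B=0 W=0
Move 3: B@(2,2) -> caps B=0 W=0
Move 4: W@(3,3) -> caps B=0 W=0
Move 5: B@(2,0) -> caps B=0 W=0
Move 6: W@(0,3) -> caps B=0 W=0
Move 7: B@(1,2) -> caps B=0 W=0
Move 8: W@(0,2) -> caps B=0 W=0
Move 9: B@(2,3) -> caps B=1 W=0
Move 10: W@(1,3) -> caps B=1 W=0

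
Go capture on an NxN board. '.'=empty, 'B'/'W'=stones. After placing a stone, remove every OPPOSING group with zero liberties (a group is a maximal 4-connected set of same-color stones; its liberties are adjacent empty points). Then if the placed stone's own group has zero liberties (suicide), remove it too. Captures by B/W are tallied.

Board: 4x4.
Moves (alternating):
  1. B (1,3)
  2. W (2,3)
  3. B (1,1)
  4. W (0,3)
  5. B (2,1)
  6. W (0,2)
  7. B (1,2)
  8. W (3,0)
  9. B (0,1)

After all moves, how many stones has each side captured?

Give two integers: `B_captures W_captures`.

Move 1: B@(1,3) -> caps B=0 W=0
Move 2: W@(2,3) -> caps B=0 W=0
Move 3: B@(1,1) -> caps B=0 W=0
Move 4: W@(0,3) -> caps B=0 W=0
Move 5: B@(2,1) -> caps B=0 W=0
Move 6: W@(0,2) -> caps B=0 W=0
Move 7: B@(1,2) -> caps B=0 W=0
Move 8: W@(3,0) -> caps B=0 W=0
Move 9: B@(0,1) -> caps B=2 W=0

Answer: 2 0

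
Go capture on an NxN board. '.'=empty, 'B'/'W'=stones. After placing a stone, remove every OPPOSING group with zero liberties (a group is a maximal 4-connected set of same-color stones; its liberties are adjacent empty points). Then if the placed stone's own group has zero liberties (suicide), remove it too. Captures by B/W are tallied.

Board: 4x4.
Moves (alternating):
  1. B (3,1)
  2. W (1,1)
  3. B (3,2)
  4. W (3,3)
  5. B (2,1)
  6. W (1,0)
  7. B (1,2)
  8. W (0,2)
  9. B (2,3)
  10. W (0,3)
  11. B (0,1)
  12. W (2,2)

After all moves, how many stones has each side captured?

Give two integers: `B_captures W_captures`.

Move 1: B@(3,1) -> caps B=0 W=0
Move 2: W@(1,1) -> caps B=0 W=0
Move 3: B@(3,2) -> caps B=0 W=0
Move 4: W@(3,3) -> caps B=0 W=0
Move 5: B@(2,1) -> caps B=0 W=0
Move 6: W@(1,0) -> caps B=0 W=0
Move 7: B@(1,2) -> caps B=0 W=0
Move 8: W@(0,2) -> caps B=0 W=0
Move 9: B@(2,3) -> caps B=1 W=0
Move 10: W@(0,3) -> caps B=1 W=0
Move 11: B@(0,1) -> caps B=1 W=0
Move 12: W@(2,2) -> caps B=1 W=0

Answer: 1 0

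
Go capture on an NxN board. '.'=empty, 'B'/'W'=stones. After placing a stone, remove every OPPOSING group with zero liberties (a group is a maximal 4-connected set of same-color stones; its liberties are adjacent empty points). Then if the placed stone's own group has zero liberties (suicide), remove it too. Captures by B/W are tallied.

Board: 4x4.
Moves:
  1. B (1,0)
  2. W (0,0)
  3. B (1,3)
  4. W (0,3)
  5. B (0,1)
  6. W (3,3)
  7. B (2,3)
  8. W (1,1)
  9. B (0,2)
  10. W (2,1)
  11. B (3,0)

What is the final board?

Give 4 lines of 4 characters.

Move 1: B@(1,0) -> caps B=0 W=0
Move 2: W@(0,0) -> caps B=0 W=0
Move 3: B@(1,3) -> caps B=0 W=0
Move 4: W@(0,3) -> caps B=0 W=0
Move 5: B@(0,1) -> caps B=1 W=0
Move 6: W@(3,3) -> caps B=1 W=0
Move 7: B@(2,3) -> caps B=1 W=0
Move 8: W@(1,1) -> caps B=1 W=0
Move 9: B@(0,2) -> caps B=2 W=0
Move 10: W@(2,1) -> caps B=2 W=0
Move 11: B@(3,0) -> caps B=2 W=0

Answer: .BB.
BW.B
.W.B
B..W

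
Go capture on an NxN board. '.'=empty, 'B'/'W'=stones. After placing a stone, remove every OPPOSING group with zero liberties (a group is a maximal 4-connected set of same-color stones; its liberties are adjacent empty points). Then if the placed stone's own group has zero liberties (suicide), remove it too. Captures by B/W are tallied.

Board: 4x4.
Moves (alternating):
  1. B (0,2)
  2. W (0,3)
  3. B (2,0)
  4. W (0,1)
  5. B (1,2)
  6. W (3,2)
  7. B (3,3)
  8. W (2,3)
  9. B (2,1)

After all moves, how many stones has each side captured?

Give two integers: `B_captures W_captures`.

Move 1: B@(0,2) -> caps B=0 W=0
Move 2: W@(0,3) -> caps B=0 W=0
Move 3: B@(2,0) -> caps B=0 W=0
Move 4: W@(0,1) -> caps B=0 W=0
Move 5: B@(1,2) -> caps B=0 W=0
Move 6: W@(3,2) -> caps B=0 W=0
Move 7: B@(3,3) -> caps B=0 W=0
Move 8: W@(2,3) -> caps B=0 W=1
Move 9: B@(2,1) -> caps B=0 W=1

Answer: 0 1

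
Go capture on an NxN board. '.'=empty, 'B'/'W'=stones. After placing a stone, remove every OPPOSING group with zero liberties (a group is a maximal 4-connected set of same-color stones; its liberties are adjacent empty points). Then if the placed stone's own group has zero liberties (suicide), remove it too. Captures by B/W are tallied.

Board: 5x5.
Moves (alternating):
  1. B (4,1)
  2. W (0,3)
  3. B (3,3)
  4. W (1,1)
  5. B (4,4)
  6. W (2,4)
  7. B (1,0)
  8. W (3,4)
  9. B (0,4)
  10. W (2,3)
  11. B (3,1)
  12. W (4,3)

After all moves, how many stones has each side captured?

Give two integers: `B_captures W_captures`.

Move 1: B@(4,1) -> caps B=0 W=0
Move 2: W@(0,3) -> caps B=0 W=0
Move 3: B@(3,3) -> caps B=0 W=0
Move 4: W@(1,1) -> caps B=0 W=0
Move 5: B@(4,4) -> caps B=0 W=0
Move 6: W@(2,4) -> caps B=0 W=0
Move 7: B@(1,0) -> caps B=0 W=0
Move 8: W@(3,4) -> caps B=0 W=0
Move 9: B@(0,4) -> caps B=0 W=0
Move 10: W@(2,3) -> caps B=0 W=0
Move 11: B@(3,1) -> caps B=0 W=0
Move 12: W@(4,3) -> caps B=0 W=1

Answer: 0 1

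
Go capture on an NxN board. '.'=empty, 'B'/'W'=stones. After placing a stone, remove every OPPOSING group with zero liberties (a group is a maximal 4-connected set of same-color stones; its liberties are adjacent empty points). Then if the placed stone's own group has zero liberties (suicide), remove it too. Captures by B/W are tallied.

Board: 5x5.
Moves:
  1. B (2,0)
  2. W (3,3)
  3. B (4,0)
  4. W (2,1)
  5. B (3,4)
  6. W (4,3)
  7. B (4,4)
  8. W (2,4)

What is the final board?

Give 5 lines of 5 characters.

Move 1: B@(2,0) -> caps B=0 W=0
Move 2: W@(3,3) -> caps B=0 W=0
Move 3: B@(4,0) -> caps B=0 W=0
Move 4: W@(2,1) -> caps B=0 W=0
Move 5: B@(3,4) -> caps B=0 W=0
Move 6: W@(4,3) -> caps B=0 W=0
Move 7: B@(4,4) -> caps B=0 W=0
Move 8: W@(2,4) -> caps B=0 W=2

Answer: .....
.....
BW..W
...W.
B..W.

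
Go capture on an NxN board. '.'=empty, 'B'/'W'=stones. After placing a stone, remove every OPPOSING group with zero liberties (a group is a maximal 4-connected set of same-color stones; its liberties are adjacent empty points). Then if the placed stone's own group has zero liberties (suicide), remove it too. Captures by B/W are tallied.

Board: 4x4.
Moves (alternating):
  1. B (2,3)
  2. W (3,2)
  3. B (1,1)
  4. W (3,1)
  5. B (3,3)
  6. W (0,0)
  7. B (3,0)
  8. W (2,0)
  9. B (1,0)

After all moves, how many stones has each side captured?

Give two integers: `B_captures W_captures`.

Answer: 0 1

Derivation:
Move 1: B@(2,3) -> caps B=0 W=0
Move 2: W@(3,2) -> caps B=0 W=0
Move 3: B@(1,1) -> caps B=0 W=0
Move 4: W@(3,1) -> caps B=0 W=0
Move 5: B@(3,3) -> caps B=0 W=0
Move 6: W@(0,0) -> caps B=0 W=0
Move 7: B@(3,0) -> caps B=0 W=0
Move 8: W@(2,0) -> caps B=0 W=1
Move 9: B@(1,0) -> caps B=0 W=1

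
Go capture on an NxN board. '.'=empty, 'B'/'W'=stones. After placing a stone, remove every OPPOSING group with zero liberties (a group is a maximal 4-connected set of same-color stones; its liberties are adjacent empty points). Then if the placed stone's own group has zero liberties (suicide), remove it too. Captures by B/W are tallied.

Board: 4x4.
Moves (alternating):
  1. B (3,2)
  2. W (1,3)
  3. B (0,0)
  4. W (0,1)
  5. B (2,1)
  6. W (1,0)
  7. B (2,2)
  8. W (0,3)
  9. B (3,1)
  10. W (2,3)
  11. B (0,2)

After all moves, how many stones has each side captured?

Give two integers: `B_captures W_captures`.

Move 1: B@(3,2) -> caps B=0 W=0
Move 2: W@(1,3) -> caps B=0 W=0
Move 3: B@(0,0) -> caps B=0 W=0
Move 4: W@(0,1) -> caps B=0 W=0
Move 5: B@(2,1) -> caps B=0 W=0
Move 6: W@(1,0) -> caps B=0 W=1
Move 7: B@(2,2) -> caps B=0 W=1
Move 8: W@(0,3) -> caps B=0 W=1
Move 9: B@(3,1) -> caps B=0 W=1
Move 10: W@(2,3) -> caps B=0 W=1
Move 11: B@(0,2) -> caps B=0 W=1

Answer: 0 1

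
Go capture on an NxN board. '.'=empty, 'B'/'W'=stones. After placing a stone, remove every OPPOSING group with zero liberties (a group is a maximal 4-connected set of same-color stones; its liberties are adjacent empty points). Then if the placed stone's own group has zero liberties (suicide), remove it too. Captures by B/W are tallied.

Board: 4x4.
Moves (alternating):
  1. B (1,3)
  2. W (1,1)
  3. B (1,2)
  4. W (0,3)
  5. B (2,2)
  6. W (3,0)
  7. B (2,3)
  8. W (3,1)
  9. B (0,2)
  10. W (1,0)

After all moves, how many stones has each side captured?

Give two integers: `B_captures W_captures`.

Move 1: B@(1,3) -> caps B=0 W=0
Move 2: W@(1,1) -> caps B=0 W=0
Move 3: B@(1,2) -> caps B=0 W=0
Move 4: W@(0,3) -> caps B=0 W=0
Move 5: B@(2,2) -> caps B=0 W=0
Move 6: W@(3,0) -> caps B=0 W=0
Move 7: B@(2,3) -> caps B=0 W=0
Move 8: W@(3,1) -> caps B=0 W=0
Move 9: B@(0,2) -> caps B=1 W=0
Move 10: W@(1,0) -> caps B=1 W=0

Answer: 1 0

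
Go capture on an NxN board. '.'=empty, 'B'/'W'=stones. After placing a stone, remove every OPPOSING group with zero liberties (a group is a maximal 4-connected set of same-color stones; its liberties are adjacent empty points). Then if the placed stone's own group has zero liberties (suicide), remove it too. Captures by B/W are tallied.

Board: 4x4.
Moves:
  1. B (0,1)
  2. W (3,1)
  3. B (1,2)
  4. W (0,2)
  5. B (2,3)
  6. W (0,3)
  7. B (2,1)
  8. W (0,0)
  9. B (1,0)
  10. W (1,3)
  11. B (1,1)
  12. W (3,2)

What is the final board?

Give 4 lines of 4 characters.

Answer: .B..
BBB.
.B.B
.WW.

Derivation:
Move 1: B@(0,1) -> caps B=0 W=0
Move 2: W@(3,1) -> caps B=0 W=0
Move 3: B@(1,2) -> caps B=0 W=0
Move 4: W@(0,2) -> caps B=0 W=0
Move 5: B@(2,3) -> caps B=0 W=0
Move 6: W@(0,3) -> caps B=0 W=0
Move 7: B@(2,1) -> caps B=0 W=0
Move 8: W@(0,0) -> caps B=0 W=0
Move 9: B@(1,0) -> caps B=1 W=0
Move 10: W@(1,3) -> caps B=1 W=0
Move 11: B@(1,1) -> caps B=1 W=0
Move 12: W@(3,2) -> caps B=1 W=0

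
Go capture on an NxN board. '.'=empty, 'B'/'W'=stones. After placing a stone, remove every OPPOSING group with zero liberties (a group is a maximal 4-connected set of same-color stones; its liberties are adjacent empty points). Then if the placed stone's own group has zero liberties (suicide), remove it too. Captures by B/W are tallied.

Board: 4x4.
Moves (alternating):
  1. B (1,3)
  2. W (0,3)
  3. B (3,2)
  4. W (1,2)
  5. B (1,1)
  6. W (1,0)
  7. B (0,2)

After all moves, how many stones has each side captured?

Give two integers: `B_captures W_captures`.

Answer: 1 0

Derivation:
Move 1: B@(1,3) -> caps B=0 W=0
Move 2: W@(0,3) -> caps B=0 W=0
Move 3: B@(3,2) -> caps B=0 W=0
Move 4: W@(1,2) -> caps B=0 W=0
Move 5: B@(1,1) -> caps B=0 W=0
Move 6: W@(1,0) -> caps B=0 W=0
Move 7: B@(0,2) -> caps B=1 W=0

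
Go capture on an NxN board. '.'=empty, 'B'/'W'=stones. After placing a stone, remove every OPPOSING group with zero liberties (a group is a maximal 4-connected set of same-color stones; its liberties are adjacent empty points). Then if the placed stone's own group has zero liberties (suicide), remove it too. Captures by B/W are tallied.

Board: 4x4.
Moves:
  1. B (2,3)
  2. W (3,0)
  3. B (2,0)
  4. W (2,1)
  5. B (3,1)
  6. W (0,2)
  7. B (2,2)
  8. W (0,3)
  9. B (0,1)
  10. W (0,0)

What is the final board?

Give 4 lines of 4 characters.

Move 1: B@(2,3) -> caps B=0 W=0
Move 2: W@(3,0) -> caps B=0 W=0
Move 3: B@(2,0) -> caps B=0 W=0
Move 4: W@(2,1) -> caps B=0 W=0
Move 5: B@(3,1) -> caps B=1 W=0
Move 6: W@(0,2) -> caps B=1 W=0
Move 7: B@(2,2) -> caps B=1 W=0
Move 8: W@(0,3) -> caps B=1 W=0
Move 9: B@(0,1) -> caps B=1 W=0
Move 10: W@(0,0) -> caps B=1 W=0

Answer: WBWW
....
BWBB
.B..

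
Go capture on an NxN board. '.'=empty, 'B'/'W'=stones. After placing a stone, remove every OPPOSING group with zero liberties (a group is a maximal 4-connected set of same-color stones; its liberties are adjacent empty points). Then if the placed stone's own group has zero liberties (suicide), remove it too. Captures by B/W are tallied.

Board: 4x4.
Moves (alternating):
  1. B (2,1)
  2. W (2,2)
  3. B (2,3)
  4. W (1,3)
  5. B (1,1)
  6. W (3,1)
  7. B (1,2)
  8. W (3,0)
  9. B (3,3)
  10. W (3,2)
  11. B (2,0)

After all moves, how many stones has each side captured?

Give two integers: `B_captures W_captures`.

Answer: 0 2

Derivation:
Move 1: B@(2,1) -> caps B=0 W=0
Move 2: W@(2,2) -> caps B=0 W=0
Move 3: B@(2,3) -> caps B=0 W=0
Move 4: W@(1,3) -> caps B=0 W=0
Move 5: B@(1,1) -> caps B=0 W=0
Move 6: W@(3,1) -> caps B=0 W=0
Move 7: B@(1,2) -> caps B=0 W=0
Move 8: W@(3,0) -> caps B=0 W=0
Move 9: B@(3,3) -> caps B=0 W=0
Move 10: W@(3,2) -> caps B=0 W=2
Move 11: B@(2,0) -> caps B=0 W=2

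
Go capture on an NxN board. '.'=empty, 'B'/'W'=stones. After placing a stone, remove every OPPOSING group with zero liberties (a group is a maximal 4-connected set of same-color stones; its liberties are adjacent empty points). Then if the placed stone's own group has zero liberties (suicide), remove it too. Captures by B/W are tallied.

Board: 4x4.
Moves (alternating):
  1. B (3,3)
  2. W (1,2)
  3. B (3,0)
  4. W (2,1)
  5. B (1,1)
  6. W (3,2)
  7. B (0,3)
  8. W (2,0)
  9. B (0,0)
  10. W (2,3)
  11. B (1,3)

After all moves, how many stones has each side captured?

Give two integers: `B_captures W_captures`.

Move 1: B@(3,3) -> caps B=0 W=0
Move 2: W@(1,2) -> caps B=0 W=0
Move 3: B@(3,0) -> caps B=0 W=0
Move 4: W@(2,1) -> caps B=0 W=0
Move 5: B@(1,1) -> caps B=0 W=0
Move 6: W@(3,2) -> caps B=0 W=0
Move 7: B@(0,3) -> caps B=0 W=0
Move 8: W@(2,0) -> caps B=0 W=0
Move 9: B@(0,0) -> caps B=0 W=0
Move 10: W@(2,3) -> caps B=0 W=1
Move 11: B@(1,3) -> caps B=0 W=1

Answer: 0 1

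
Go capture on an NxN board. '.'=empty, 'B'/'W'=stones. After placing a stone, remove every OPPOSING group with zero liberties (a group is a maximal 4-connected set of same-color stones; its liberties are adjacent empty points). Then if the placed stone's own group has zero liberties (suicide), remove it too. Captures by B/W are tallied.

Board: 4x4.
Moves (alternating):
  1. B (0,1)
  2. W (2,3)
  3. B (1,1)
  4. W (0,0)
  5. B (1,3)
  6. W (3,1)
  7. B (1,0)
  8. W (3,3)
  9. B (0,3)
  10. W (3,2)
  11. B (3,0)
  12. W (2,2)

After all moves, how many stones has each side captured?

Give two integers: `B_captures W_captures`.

Answer: 1 0

Derivation:
Move 1: B@(0,1) -> caps B=0 W=0
Move 2: W@(2,3) -> caps B=0 W=0
Move 3: B@(1,1) -> caps B=0 W=0
Move 4: W@(0,0) -> caps B=0 W=0
Move 5: B@(1,3) -> caps B=0 W=0
Move 6: W@(3,1) -> caps B=0 W=0
Move 7: B@(1,0) -> caps B=1 W=0
Move 8: W@(3,3) -> caps B=1 W=0
Move 9: B@(0,3) -> caps B=1 W=0
Move 10: W@(3,2) -> caps B=1 W=0
Move 11: B@(3,0) -> caps B=1 W=0
Move 12: W@(2,2) -> caps B=1 W=0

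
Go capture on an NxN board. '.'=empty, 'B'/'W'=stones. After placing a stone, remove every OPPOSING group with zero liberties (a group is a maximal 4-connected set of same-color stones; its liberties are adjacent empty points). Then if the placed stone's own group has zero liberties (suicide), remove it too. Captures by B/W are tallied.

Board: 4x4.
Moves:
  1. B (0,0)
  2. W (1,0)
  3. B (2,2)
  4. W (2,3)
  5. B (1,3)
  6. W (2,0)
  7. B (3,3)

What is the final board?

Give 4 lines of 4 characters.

Answer: B...
W..B
W.B.
...B

Derivation:
Move 1: B@(0,0) -> caps B=0 W=0
Move 2: W@(1,0) -> caps B=0 W=0
Move 3: B@(2,2) -> caps B=0 W=0
Move 4: W@(2,3) -> caps B=0 W=0
Move 5: B@(1,3) -> caps B=0 W=0
Move 6: W@(2,0) -> caps B=0 W=0
Move 7: B@(3,3) -> caps B=1 W=0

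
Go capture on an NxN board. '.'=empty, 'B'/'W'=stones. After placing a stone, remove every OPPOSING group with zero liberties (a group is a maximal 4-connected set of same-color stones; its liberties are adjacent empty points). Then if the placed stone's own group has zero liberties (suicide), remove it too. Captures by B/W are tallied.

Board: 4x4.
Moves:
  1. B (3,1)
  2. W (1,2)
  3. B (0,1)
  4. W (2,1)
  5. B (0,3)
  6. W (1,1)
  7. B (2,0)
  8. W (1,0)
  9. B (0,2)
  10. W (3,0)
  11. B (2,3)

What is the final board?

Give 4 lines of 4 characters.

Move 1: B@(3,1) -> caps B=0 W=0
Move 2: W@(1,2) -> caps B=0 W=0
Move 3: B@(0,1) -> caps B=0 W=0
Move 4: W@(2,1) -> caps B=0 W=0
Move 5: B@(0,3) -> caps B=0 W=0
Move 6: W@(1,1) -> caps B=0 W=0
Move 7: B@(2,0) -> caps B=0 W=0
Move 8: W@(1,0) -> caps B=0 W=0
Move 9: B@(0,2) -> caps B=0 W=0
Move 10: W@(3,0) -> caps B=0 W=1
Move 11: B@(2,3) -> caps B=0 W=1

Answer: .BBB
WWW.
.W.B
WB..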